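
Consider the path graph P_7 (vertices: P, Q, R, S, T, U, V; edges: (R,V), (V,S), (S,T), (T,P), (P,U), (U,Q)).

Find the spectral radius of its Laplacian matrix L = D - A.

The path graph P_n has Laplacian eigenvalues λ_k = 2 − 2cos(kπ/n), k = 0, 1, …, n−1. Here n = 7:
k=0: 2 − 2cos(0) = 0.0; k=1: 2 − 2cos(π/7) = 0.1981; k=2: 2 − 2cos(2π/7) = 0.753; k=3: 2 − 2cos(3π/7) = 1.555; k=4: 2 − 2cos(4π/7) = 2.445; k=5: 2 − 2cos(5π/7) = 3.247; k=6: 2 − 2cos(6π/7) = 3.8019.
Laplacian eigenvalues: [0.0, 0.1981, 0.753, 1.555, 2.445, 3.247, 3.8019]. Largest eigenvalue (spectral radius) = 3.8019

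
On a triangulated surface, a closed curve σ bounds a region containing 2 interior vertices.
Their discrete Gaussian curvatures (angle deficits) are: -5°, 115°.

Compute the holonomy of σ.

Holonomy = total enclosed curvature = (-5°) + 115° = 110°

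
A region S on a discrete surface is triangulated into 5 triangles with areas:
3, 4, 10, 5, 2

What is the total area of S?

3 + 4 + 10 + 5 + 2 = 24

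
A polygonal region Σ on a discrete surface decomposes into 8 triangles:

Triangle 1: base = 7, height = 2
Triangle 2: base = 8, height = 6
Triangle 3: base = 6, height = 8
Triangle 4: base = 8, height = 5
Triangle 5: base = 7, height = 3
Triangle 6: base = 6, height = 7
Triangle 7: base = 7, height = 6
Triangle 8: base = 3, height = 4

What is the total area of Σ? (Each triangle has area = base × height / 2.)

(1/2)×7×2 + (1/2)×8×6 + (1/2)×6×8 + (1/2)×8×5 + (1/2)×7×3 + (1/2)×6×7 + (1/2)×7×6 + (1/2)×3×4 = 133.5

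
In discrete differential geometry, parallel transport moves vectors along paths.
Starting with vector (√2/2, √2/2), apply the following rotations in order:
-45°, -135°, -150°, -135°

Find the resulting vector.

Total rotation: (-45°) + (-135°) + (-150°) + (-135°) = -465° ≡ -105° (mod 360°). Final vector: (0.5000, -0.8660)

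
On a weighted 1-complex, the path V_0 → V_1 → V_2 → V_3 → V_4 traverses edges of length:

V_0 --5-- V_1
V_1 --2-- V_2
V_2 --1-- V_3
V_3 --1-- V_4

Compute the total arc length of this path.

Arc length = 5 + 2 + 1 + 1 = 9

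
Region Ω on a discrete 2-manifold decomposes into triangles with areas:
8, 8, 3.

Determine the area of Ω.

8 + 8 + 3 = 19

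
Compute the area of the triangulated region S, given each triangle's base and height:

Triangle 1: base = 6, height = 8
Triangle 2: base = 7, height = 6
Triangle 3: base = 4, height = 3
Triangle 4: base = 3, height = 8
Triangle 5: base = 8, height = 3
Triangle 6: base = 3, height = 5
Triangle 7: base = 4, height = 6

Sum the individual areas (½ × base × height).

(1/2)×6×8 + (1/2)×7×6 + (1/2)×4×3 + (1/2)×3×8 + (1/2)×8×3 + (1/2)×3×5 + (1/2)×4×6 = 94.5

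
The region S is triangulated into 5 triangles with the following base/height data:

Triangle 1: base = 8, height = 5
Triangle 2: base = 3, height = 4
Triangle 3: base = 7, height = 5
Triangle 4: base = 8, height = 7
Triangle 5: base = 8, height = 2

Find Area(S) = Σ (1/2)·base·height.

(1/2)×8×5 + (1/2)×3×4 + (1/2)×7×5 + (1/2)×8×7 + (1/2)×8×2 = 79.5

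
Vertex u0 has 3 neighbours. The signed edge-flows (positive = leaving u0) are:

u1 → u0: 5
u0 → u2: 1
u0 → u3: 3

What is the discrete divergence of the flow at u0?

Divergence = sum of outgoing flows = (-5) + 1 + 3 = -1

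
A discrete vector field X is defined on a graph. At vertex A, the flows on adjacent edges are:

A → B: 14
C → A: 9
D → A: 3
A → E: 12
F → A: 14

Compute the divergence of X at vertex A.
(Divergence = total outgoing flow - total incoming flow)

Divergence = sum of outgoing flows = 14 + (-9) + (-3) + 12 + (-14) = 0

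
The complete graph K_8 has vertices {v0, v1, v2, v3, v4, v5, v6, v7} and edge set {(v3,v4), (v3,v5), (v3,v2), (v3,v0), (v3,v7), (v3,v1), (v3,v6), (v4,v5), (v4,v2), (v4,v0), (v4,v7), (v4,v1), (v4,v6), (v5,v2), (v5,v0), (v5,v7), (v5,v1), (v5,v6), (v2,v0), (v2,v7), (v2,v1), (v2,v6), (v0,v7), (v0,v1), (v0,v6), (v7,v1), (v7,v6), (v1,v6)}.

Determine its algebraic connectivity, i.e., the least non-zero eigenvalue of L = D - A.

For the complete graph K_n, L = nI − J (J = all-ones matrix). J has eigenvalues n (once, eigenvector 𝟙) and 0 (multiplicity n−1), so L has eigenvalues 0 (once) and n (multiplicity n−1). Here n = 8: eigenvalue 0 once and 8 with multiplicity 7.
Laplacian eigenvalues: [0.0, 8.0, 8.0, 8.0, 8.0, 8.0, 8.0, 8.0]. Algebraic connectivity (smallest non-zero eigenvalue) = 8.0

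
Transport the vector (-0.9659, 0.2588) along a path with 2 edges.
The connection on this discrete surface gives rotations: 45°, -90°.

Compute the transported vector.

Total rotation: 45° + (-90°) = -45°. Final vector: (-0.5000, 0.8660)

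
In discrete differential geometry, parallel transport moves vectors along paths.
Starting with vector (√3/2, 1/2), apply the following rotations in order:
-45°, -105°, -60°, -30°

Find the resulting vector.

Total rotation: (-45°) + (-105°) + (-60°) + (-30°) = -240° ≡ 120° (mod 360°). Final vector: (-0.8660, 0.5000)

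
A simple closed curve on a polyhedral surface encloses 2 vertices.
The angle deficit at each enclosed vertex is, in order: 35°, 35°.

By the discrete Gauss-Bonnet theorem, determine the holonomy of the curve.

Holonomy = total enclosed curvature = 35° + 35° = 70°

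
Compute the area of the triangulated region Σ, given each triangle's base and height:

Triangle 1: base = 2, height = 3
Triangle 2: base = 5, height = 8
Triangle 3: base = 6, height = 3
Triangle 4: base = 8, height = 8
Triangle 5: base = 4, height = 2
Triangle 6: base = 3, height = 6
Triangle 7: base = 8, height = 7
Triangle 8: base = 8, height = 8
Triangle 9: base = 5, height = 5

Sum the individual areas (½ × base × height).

(1/2)×2×3 + (1/2)×5×8 + (1/2)×6×3 + (1/2)×8×8 + (1/2)×4×2 + (1/2)×3×6 + (1/2)×8×7 + (1/2)×8×8 + (1/2)×5×5 = 149.5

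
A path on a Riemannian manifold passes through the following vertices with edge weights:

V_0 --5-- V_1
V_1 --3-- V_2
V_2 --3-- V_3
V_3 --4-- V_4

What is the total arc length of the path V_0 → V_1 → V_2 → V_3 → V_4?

Arc length = 5 + 3 + 3 + 4 = 15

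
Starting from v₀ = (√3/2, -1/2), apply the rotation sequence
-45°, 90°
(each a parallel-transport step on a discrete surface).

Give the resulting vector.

Total rotation: (-45°) + 90° = 45°. Final vector: (0.9659, 0.2588)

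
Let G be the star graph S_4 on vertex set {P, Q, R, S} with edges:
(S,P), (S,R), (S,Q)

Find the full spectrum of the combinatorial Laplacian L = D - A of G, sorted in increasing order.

The star S_4 is the complete bipartite graph K_{1,3} (one hub of degree 3, 3 leaves of degree 1). The Laplacian spectrum of K_{p,q} is 0, p (multiplicity q−1), q (multiplicity p−1), p+q. With p = 1, q = 3: 0 once, 1 with multiplicity 2, and 4 once. (Check: trace L = sum of degrees = 6 = 2·1 + 4.)
Laplacian eigenvalues (increasing order): [0.0, 1.0, 1.0, 4.0]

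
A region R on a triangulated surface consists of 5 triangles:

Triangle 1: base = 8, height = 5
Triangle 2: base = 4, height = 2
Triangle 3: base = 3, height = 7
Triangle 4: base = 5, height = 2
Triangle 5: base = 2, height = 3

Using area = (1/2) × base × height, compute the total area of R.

(1/2)×8×5 + (1/2)×4×2 + (1/2)×3×7 + (1/2)×5×2 + (1/2)×2×3 = 42.5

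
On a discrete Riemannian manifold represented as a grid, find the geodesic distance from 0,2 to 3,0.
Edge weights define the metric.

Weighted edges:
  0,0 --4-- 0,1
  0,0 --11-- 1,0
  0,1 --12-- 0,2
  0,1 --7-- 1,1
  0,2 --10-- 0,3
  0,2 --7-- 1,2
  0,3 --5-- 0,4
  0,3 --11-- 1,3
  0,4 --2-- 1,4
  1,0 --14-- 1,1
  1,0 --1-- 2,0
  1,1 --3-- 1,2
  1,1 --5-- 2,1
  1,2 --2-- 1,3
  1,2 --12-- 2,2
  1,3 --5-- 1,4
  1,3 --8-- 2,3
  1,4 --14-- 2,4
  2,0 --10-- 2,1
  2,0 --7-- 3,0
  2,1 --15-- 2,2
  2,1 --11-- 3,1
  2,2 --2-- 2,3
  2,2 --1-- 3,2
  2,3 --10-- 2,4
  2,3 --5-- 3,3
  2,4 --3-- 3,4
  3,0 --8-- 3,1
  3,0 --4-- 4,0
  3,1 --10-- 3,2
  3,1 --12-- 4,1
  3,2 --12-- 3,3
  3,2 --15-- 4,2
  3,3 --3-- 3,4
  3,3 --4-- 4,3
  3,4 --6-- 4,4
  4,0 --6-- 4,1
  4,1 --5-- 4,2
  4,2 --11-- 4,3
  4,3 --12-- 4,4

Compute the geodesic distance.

Shortest path: 0,2 → 1,2 → 1,1 → 2,1 → 2,0 → 3,0, total weight = 32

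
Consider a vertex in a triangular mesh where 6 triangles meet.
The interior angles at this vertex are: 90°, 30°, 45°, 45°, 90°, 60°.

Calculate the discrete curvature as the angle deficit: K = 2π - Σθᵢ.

Sum of angles = 360°. K = 360° - 360° = 0°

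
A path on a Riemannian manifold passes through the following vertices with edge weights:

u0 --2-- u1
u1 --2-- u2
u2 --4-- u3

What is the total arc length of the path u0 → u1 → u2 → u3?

Arc length = 2 + 2 + 4 = 8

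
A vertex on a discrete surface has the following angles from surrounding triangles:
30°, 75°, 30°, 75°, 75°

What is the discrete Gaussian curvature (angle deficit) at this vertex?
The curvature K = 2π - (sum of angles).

Sum of angles = 285°. K = 360° - 285° = 75°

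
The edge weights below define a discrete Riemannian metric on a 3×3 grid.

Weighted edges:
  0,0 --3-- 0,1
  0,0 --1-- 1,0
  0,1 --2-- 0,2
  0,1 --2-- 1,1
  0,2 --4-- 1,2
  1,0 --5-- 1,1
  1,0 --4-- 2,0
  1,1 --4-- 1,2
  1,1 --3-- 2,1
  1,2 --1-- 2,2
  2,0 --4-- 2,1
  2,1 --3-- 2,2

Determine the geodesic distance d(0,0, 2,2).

Shortest path: 0,0 → 0,1 → 0,2 → 1,2 → 2,2, total weight = 10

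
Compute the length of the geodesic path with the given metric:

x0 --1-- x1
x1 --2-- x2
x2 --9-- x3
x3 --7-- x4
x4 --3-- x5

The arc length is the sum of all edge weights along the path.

Arc length = 1 + 2 + 9 + 7 + 3 = 22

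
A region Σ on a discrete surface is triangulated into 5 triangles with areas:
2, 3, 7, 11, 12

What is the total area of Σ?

2 + 3 + 7 + 11 + 12 = 35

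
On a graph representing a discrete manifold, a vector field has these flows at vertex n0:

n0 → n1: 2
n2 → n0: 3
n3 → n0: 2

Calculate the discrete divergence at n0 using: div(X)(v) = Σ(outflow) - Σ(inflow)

Divergence = sum of outgoing flows = 2 + (-3) + (-2) = -3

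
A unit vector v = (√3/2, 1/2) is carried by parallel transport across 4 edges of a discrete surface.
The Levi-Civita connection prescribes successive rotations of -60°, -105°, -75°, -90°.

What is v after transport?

Total rotation: (-60°) + (-105°) + (-75°) + (-90°) = -330° ≡ 30° (mod 360°). Final vector: (0.5000, 0.8660)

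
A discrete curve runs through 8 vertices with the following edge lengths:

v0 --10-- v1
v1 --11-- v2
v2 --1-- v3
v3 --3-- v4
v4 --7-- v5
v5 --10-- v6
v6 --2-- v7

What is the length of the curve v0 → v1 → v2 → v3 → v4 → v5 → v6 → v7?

Arc length = 10 + 11 + 1 + 3 + 7 + 10 + 2 = 44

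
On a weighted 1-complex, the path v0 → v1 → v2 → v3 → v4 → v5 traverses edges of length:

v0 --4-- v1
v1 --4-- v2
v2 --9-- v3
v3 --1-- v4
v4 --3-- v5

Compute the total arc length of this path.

Arc length = 4 + 4 + 9 + 1 + 3 = 21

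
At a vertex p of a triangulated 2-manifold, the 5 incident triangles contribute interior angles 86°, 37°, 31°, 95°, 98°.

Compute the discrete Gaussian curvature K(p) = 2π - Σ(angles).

Sum of angles = 347°. K = 360° - 347° = 13° = 13π/180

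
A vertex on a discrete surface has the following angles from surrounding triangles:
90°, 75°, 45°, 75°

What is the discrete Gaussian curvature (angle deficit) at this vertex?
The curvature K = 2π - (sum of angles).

Sum of angles = 285°. K = 360° - 285° = 75° = 5π/12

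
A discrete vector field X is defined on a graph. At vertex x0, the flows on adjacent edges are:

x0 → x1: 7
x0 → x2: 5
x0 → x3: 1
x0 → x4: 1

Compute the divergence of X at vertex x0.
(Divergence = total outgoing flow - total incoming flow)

Divergence = sum of outgoing flows = 7 + 5 + 1 + 1 = 14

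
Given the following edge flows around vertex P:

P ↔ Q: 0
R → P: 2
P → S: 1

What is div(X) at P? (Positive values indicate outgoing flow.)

Divergence = sum of outgoing flows = 0 + (-2) + 1 = -1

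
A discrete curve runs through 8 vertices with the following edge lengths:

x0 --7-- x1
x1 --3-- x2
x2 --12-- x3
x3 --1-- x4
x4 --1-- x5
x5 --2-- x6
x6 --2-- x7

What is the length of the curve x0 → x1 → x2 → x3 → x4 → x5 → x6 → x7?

Arc length = 7 + 3 + 12 + 1 + 1 + 2 + 2 = 28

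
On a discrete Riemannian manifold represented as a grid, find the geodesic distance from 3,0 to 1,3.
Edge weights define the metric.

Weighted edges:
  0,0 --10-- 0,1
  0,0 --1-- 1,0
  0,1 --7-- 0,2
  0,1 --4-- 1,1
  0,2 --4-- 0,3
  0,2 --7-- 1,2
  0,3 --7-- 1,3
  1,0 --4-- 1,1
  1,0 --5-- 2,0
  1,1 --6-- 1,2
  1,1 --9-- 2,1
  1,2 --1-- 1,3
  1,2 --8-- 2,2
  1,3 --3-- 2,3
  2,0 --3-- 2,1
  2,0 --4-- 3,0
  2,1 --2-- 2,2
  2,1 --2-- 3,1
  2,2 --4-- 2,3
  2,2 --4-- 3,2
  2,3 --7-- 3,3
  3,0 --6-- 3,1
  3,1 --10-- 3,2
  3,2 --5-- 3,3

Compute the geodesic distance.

Shortest path: 3,0 → 2,0 → 2,1 → 2,2 → 2,3 → 1,3, total weight = 16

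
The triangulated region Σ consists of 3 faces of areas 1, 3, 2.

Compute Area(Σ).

1 + 3 + 2 = 6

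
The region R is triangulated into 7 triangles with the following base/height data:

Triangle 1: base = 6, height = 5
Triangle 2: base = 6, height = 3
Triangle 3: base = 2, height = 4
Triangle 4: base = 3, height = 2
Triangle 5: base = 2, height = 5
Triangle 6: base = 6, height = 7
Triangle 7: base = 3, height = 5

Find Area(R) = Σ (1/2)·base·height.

(1/2)×6×5 + (1/2)×6×3 + (1/2)×2×4 + (1/2)×3×2 + (1/2)×2×5 + (1/2)×6×7 + (1/2)×3×5 = 64.5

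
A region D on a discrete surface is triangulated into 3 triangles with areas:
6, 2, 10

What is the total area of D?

6 + 2 + 10 = 18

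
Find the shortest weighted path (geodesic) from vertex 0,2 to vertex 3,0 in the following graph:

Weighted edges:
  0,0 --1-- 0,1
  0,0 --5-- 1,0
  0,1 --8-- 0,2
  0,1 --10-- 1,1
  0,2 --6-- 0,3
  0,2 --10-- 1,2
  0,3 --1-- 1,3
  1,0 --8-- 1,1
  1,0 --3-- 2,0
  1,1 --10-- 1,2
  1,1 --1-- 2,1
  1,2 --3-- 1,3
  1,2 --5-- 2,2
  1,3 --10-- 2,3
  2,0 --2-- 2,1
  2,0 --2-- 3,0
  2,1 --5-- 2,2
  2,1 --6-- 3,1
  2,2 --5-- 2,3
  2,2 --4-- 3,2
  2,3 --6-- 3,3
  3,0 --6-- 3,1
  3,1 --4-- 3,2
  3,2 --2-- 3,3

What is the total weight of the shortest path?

Shortest path: 0,2 → 0,1 → 0,0 → 1,0 → 2,0 → 3,0, total weight = 19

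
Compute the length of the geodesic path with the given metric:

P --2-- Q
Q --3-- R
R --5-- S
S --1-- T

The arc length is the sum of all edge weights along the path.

Arc length = 2 + 3 + 5 + 1 = 11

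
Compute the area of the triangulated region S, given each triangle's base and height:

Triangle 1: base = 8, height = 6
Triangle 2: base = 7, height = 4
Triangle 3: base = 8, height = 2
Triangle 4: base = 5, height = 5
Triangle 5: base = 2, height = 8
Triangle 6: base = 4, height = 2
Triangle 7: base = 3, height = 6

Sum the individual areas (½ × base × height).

(1/2)×8×6 + (1/2)×7×4 + (1/2)×8×2 + (1/2)×5×5 + (1/2)×2×8 + (1/2)×4×2 + (1/2)×3×6 = 79.5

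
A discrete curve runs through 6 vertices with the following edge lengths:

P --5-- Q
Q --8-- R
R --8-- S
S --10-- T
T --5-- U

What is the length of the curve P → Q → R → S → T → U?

Arc length = 5 + 8 + 8 + 10 + 5 = 36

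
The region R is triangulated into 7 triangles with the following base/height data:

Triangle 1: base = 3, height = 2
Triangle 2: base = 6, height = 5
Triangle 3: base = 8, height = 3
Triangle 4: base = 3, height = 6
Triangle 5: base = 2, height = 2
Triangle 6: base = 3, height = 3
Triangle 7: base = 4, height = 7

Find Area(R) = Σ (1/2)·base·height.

(1/2)×3×2 + (1/2)×6×5 + (1/2)×8×3 + (1/2)×3×6 + (1/2)×2×2 + (1/2)×3×3 + (1/2)×4×7 = 59.5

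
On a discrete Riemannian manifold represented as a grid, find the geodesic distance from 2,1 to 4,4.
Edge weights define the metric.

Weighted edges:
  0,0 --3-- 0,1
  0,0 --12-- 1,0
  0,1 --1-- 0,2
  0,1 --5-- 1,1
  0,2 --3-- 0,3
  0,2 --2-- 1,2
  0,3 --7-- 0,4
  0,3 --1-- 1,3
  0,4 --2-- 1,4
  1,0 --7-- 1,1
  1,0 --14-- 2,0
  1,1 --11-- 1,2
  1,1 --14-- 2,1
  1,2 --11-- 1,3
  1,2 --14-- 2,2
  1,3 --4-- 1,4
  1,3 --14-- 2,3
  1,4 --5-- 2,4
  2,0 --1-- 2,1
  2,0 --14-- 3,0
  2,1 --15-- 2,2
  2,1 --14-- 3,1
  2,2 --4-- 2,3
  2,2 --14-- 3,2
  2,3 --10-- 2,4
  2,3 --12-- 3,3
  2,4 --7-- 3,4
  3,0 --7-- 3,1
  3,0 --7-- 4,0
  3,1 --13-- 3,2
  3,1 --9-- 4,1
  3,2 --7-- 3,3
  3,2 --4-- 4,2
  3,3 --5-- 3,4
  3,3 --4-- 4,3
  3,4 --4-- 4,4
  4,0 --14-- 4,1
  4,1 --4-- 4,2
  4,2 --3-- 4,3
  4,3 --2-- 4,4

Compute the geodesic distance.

Shortest path: 2,1 → 3,1 → 4,1 → 4,2 → 4,3 → 4,4, total weight = 32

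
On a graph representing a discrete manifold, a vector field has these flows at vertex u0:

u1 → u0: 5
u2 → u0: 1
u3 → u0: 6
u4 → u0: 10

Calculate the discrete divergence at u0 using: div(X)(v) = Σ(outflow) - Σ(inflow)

Divergence = sum of outgoing flows = (-5) + (-1) + (-6) + (-10) = -22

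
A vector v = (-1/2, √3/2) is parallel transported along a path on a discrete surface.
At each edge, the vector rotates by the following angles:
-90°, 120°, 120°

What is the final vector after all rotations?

Total rotation: (-90°) + 120° + 120° = 150°. Final vector: (0, -1)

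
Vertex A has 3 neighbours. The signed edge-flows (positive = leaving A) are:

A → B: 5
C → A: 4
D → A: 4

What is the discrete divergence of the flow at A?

Divergence = sum of outgoing flows = 5 + (-4) + (-4) = -3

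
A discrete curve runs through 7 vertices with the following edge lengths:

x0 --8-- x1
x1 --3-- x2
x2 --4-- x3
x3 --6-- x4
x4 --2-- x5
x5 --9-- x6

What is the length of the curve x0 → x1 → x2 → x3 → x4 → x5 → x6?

Arc length = 8 + 3 + 4 + 6 + 2 + 9 = 32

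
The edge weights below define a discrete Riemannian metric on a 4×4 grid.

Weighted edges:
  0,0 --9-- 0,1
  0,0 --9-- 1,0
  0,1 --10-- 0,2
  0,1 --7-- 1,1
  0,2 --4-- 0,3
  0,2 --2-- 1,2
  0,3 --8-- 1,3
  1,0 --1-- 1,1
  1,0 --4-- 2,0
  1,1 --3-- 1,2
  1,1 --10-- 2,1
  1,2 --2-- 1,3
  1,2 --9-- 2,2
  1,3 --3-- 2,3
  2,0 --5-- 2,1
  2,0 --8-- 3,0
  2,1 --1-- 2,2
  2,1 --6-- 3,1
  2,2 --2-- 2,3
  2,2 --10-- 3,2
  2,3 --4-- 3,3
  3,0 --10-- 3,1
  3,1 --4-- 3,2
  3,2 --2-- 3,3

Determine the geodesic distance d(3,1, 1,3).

Shortest path: 3,1 → 2,1 → 2,2 → 2,3 → 1,3, total weight = 12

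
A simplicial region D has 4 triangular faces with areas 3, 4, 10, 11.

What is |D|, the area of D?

3 + 4 + 10 + 11 = 28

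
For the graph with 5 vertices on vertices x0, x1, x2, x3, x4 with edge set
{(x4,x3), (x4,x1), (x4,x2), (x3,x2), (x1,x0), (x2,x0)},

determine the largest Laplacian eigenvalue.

Degrees: deg(x0) = 2, deg(x1) = 2, deg(x2) = 3, deg(x3) = 2, deg(x4) = 3.
L = D − A with rows/columns ordered (x0, x1, x2, x3, x4):
  [ 2, -1, -1,  0,  0]
  [-1,  2,  0,  0, -1]
  [-1,  0,  3, -1, -1]
  [ 0,  0, -1,  2, -1]
  [ 0, -1, -1, -1,  3]
Characteristic polynomial: det(λI − L) = λ(λ² − 5λ + 5)(λ² − 7λ + 11).
Roots: λ = 0; (λ² − 5λ + 5) = 0 ⇒ λ = (5 ± √5)/2 ≈ 1.382, 3.618; (λ² − 7λ + 11) = 0 ⇒ λ = (7 ± √5)/2 ≈ 2.382, 4.618.
(Check: the roots sum (with multiplicity) to 12, matching trace L = Σdeg = 2·6 = 12.)
Laplacian eigenvalues: [0.0, 1.382, 2.382, 3.618, 4.618]. Largest eigenvalue (spectral radius) = 4.618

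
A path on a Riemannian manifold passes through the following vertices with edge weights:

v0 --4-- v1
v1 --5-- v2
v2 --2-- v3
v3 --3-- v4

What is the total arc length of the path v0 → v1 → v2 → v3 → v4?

Arc length = 4 + 5 + 2 + 3 = 14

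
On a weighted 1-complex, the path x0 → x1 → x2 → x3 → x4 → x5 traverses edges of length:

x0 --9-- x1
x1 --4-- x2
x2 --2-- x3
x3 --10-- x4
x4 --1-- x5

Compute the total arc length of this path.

Arc length = 9 + 4 + 2 + 10 + 1 = 26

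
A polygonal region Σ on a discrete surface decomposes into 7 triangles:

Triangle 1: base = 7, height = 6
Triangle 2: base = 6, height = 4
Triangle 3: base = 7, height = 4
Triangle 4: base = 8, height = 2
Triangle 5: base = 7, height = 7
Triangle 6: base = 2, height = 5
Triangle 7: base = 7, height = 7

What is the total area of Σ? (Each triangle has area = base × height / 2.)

(1/2)×7×6 + (1/2)×6×4 + (1/2)×7×4 + (1/2)×8×2 + (1/2)×7×7 + (1/2)×2×5 + (1/2)×7×7 = 109.0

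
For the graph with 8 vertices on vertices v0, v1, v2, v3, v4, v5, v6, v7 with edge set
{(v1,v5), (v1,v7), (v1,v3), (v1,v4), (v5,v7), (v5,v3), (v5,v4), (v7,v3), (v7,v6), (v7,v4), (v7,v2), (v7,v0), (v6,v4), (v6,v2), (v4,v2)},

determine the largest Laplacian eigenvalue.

Degrees: deg(v0) = 1, deg(v1) = 4, deg(v2) = 3, deg(v3) = 3, deg(v4) = 5, deg(v5) = 4, deg(v6) = 3, deg(v7) = 7.
L = D − A with rows/columns ordered (v0, v1, v2, v3, v4, v5, v6, v7):
  [ 1,  0,  0,  0,  0,  0,  0, -1]
  [ 0,  4,  0, -1, -1, -1,  0, -1]
  [ 0,  0,  3,  0, -1,  0, -1, -1]
  [ 0, -1,  0,  3,  0, -1,  0, -1]
  [ 0, -1, -1,  0,  5, -1, -1, -1]
  [ 0, -1,  0, -1, -1,  4,  0, -1]
  [ 0,  0, -1,  0, -1,  0,  3, -1]
  [-1, -1, -1, -1, -1, -1, -1,  7]
Characteristic polynomial: det(λI − L) = λ(λ − 1)(λ² − 8λ + 11)(λ − 4)²(λ − 5)(λ − 8).
Roots: λ = 0; (λ − 1) = 0 ⇒ λ = 1; (λ² − 8λ + 11) = 0 ⇒ λ = 4 ± √5 ≈ 1.7639, 6.2361; (λ − 4) = 0 ⇒ λ = 4 (multiplicity 2); (λ − 5) = 0 ⇒ λ = 5; (λ − 8) = 0 ⇒ λ = 8.
(Check: the roots sum (with multiplicity) to 30, matching trace L = Σdeg = 2·15 = 30.)
Laplacian eigenvalues: [0.0, 1.0, 1.7639, 4.0, 4.0, 5.0, 6.2361, 8.0]. Largest eigenvalue (spectral radius) = 8.0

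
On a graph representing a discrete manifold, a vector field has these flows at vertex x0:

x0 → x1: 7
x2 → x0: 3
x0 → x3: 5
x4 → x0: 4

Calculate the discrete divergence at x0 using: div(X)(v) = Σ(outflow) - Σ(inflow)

Divergence = sum of outgoing flows = 7 + (-3) + 5 + (-4) = 5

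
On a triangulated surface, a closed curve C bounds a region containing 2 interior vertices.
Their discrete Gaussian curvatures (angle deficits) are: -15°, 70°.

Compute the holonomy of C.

Holonomy = total enclosed curvature = (-15°) + 70° = 55°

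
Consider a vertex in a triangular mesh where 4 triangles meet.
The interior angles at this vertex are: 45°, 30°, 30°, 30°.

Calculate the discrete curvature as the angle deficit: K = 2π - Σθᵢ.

Sum of angles = 135°. K = 360° - 135° = 225°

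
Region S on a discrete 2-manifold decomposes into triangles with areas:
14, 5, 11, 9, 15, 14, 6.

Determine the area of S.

14 + 5 + 11 + 9 + 15 + 14 + 6 = 74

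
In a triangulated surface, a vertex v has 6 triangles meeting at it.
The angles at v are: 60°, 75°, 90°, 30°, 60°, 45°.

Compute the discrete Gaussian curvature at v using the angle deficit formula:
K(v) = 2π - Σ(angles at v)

Sum of angles = 360°. K = 360° - 360° = 0°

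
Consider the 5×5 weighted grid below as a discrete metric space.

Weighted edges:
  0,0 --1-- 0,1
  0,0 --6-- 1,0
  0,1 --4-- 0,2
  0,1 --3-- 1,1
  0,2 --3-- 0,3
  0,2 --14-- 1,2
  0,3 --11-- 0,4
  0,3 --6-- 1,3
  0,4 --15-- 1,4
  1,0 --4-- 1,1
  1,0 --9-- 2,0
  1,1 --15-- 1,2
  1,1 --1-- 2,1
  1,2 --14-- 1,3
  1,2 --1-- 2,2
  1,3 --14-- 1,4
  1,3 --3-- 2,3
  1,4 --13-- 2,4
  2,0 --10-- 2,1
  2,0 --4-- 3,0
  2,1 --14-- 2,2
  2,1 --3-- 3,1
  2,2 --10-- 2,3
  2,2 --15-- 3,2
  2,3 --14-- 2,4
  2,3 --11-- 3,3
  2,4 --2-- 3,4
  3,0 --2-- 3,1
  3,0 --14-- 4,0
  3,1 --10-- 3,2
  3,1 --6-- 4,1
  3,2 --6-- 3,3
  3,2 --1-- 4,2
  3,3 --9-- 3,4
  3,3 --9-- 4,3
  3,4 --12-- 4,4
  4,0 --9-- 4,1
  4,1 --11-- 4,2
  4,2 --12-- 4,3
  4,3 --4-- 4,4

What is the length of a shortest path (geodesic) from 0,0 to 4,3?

Shortest path: 0,0 → 0,1 → 1,1 → 2,1 → 3,1 → 3,2 → 4,2 → 4,3, total weight = 31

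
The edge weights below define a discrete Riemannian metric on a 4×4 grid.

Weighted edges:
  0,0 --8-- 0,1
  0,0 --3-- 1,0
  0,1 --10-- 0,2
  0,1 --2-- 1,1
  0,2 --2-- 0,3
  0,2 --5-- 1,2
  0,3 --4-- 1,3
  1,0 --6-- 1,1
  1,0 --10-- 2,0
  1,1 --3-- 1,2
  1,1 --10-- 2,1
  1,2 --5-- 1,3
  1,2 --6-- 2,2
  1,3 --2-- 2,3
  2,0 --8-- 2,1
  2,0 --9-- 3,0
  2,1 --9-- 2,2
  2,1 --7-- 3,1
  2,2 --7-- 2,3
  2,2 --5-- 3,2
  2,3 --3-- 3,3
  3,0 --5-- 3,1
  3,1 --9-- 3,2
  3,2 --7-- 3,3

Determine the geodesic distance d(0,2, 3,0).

Shortest path: 0,2 → 1,2 → 2,2 → 3,2 → 3,1 → 3,0, total weight = 30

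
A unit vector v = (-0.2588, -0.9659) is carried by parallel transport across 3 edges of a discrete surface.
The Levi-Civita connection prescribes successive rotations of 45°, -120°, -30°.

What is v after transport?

Total rotation: 45° + (-120°) + (-30°) = -105°. Final vector: (-0.8660, 0.5000)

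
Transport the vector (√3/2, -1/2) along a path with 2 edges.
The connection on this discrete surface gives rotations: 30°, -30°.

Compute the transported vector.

Total rotation: 30° + (-30°) = 0°. Final vector: (0.8660, -0.5000)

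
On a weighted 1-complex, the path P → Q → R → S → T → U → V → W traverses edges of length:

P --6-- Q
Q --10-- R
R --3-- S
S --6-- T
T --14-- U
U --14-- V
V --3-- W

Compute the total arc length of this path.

Arc length = 6 + 10 + 3 + 6 + 14 + 14 + 3 = 56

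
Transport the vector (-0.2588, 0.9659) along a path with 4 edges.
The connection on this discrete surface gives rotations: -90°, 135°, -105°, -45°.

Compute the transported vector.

Total rotation: (-90°) + 135° + (-105°) + (-45°) = -105°. Final vector: (1, 0)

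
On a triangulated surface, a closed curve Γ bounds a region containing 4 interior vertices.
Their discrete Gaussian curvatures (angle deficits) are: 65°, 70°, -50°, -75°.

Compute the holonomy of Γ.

Holonomy = total enclosed curvature = 65° + 70° + (-50°) + (-75°) = 10°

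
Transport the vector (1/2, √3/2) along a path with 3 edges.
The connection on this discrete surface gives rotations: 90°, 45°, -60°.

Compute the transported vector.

Total rotation: 90° + 45° + (-60°) = 75°. Final vector: (-0.7071, 0.7071)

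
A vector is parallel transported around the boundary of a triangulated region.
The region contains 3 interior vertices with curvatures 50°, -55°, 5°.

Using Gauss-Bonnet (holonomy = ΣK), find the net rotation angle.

Holonomy = total enclosed curvature = 50° + (-55°) + 5° = 0°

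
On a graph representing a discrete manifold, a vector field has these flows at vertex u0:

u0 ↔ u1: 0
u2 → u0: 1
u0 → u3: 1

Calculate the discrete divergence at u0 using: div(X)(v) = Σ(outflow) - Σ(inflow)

Divergence = sum of outgoing flows = 0 + (-1) + 1 = 0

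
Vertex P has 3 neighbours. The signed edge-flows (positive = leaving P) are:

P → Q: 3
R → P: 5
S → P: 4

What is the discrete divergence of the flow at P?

Divergence = sum of outgoing flows = 3 + (-5) + (-4) = -6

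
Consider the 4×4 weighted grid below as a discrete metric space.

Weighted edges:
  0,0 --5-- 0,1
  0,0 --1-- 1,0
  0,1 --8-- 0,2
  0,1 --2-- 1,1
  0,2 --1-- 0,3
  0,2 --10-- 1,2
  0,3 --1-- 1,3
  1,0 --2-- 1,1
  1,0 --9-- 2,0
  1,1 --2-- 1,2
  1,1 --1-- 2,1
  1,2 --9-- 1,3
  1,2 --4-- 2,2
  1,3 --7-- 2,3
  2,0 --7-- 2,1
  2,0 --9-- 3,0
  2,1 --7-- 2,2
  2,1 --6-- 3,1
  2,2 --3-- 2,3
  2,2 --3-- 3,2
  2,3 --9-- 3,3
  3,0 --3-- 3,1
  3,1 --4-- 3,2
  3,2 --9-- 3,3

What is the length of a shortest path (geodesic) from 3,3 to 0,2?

Shortest path: 3,3 → 2,3 → 1,3 → 0,3 → 0,2, total weight = 18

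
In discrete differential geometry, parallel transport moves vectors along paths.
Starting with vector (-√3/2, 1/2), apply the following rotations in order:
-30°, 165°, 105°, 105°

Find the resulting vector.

Total rotation: (-30°) + 165° + 105° + 105° = 345° ≡ -15° (mod 360°). Final vector: (-0.7071, 0.7071)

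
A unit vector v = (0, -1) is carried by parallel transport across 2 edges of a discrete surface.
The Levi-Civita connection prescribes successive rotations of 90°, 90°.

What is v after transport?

Total rotation: 90° + 90° = 180°. Final vector: (0, 1)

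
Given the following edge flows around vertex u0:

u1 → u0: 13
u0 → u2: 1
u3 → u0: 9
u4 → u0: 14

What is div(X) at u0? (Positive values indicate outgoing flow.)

Divergence = sum of outgoing flows = (-13) + 1 + (-9) + (-14) = -35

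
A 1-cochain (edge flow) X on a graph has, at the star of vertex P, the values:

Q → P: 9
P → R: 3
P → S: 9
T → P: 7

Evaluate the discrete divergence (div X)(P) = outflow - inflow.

Divergence = sum of outgoing flows = (-9) + 3 + 9 + (-7) = -4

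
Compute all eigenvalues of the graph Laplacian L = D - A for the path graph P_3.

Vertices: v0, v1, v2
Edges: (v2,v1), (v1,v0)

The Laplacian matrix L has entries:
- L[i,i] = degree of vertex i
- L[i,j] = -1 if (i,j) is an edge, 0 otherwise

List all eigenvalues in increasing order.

The path graph P_n has Laplacian eigenvalues λ_k = 2 − 2cos(kπ/n), k = 0, 1, …, n−1. Here n = 3:
k=0: 2 − 2cos(0) = 0.0; k=1: 2 − 2cos(π/3) = 1.0; k=2: 2 − 2cos(2π/3) = 3.0.
Laplacian eigenvalues (increasing order): [0.0, 1.0, 3.0]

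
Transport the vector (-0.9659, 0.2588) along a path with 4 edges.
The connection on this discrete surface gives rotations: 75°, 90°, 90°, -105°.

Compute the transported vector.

Total rotation: 75° + 90° + 90° + (-105°) = 150°. Final vector: (0.7071, -0.7071)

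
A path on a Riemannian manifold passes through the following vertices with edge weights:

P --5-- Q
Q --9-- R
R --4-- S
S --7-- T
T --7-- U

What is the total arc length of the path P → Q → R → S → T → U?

Arc length = 5 + 9 + 4 + 7 + 7 = 32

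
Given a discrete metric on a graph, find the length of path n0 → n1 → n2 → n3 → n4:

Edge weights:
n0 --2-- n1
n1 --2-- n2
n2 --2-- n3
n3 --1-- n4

Arc length = 2 + 2 + 2 + 1 = 7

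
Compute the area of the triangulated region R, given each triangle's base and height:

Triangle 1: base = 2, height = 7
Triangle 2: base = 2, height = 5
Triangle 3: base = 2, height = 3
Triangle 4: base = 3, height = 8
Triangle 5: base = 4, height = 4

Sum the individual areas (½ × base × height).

(1/2)×2×7 + (1/2)×2×5 + (1/2)×2×3 + (1/2)×3×8 + (1/2)×4×4 = 35.0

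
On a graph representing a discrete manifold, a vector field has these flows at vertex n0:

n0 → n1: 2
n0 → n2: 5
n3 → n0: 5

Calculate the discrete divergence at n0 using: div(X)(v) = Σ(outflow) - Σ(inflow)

Divergence = sum of outgoing flows = 2 + 5 + (-5) = 2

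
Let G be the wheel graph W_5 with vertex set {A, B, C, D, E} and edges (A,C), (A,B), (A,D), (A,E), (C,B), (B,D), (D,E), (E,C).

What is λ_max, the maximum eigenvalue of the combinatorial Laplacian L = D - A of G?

The wheel W_5 is the join K_1 ∨ C_4 (a hub joined to every vertex of a cycle of length 4). For a join G ∨ H (G on p vertices, H on q vertices) the Laplacian spectrum is 0, p+q, the eigenvalues of L(G) other than one 0 each shifted by +q, and the eigenvalues of L(H) other than one 0 each shifted by +p. With G = K_1 (p = 1, nothing left after dropping its 0) and H = C_4 (q = 4, eigenvalues 2 − 2cos(2πk/4), k = 0, …, 3; drop k = 0), the spectrum of W_5 is 0, 5, and 1 + (2 − 2cos(2πk/4)) = 3 − 2cos(2πk/4) for k = 1, …, 3:
k=1: 3 − 2cos(π/2) = 3.0; k=2: 3 − 2cos(π) = 5.0; k=3: 3 − 2cos(3π/2) = 3.0.
Laplacian eigenvalues: [0.0, 3.0, 3.0, 5.0, 5.0]. Largest eigenvalue (spectral radius) = 5.0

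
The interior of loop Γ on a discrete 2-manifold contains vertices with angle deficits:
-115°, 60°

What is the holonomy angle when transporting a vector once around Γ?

Holonomy = total enclosed curvature = (-115°) + 60° = -55°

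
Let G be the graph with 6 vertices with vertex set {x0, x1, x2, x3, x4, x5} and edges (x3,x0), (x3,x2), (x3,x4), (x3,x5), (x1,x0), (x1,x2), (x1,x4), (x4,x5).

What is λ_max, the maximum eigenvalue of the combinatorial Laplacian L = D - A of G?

Degrees: deg(x0) = 2, deg(x1) = 3, deg(x2) = 2, deg(x3) = 4, deg(x4) = 3, deg(x5) = 2.
L = D − A with rows/columns ordered (x0, x1, x2, x3, x4, x5):
  [ 2, -1,  0, -1,  0,  0]
  [-1,  3, -1,  0, -1,  0]
  [ 0, -1,  2, -1,  0,  0]
  [-1,  0, -1,  4, -1, -1]
  [ 0, -1,  0, -1,  3, -1]
  [ 0,  0,  0, -1, -1,  2]
Characteristic polynomial: det(λI − L) = λ(λ² − 7λ + 8)(λ − 2)(λ − 3)(λ − 4).
Roots: λ = 0; (λ² − 7λ + 8) = 0 ⇒ λ = (7 ± √17)/2 ≈ 1.4384, 5.5616; (λ − 2) = 0 ⇒ λ = 2; (λ − 3) = 0 ⇒ λ = 3; (λ − 4) = 0 ⇒ λ = 4.
(Check: the roots sum (with multiplicity) to 16, matching trace L = Σdeg = 2·8 = 16.)
Laplacian eigenvalues: [0.0, 1.4384, 2.0, 3.0, 4.0, 5.5616]. Largest eigenvalue (spectral radius) = 5.5616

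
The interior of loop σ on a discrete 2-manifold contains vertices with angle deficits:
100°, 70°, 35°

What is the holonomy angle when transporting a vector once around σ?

Holonomy = total enclosed curvature = 100° + 70° + 35° = 205°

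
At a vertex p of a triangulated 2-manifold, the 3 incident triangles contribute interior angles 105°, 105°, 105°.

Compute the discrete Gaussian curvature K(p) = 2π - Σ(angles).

Sum of angles = 315°. K = 360° - 315° = 45° = π/4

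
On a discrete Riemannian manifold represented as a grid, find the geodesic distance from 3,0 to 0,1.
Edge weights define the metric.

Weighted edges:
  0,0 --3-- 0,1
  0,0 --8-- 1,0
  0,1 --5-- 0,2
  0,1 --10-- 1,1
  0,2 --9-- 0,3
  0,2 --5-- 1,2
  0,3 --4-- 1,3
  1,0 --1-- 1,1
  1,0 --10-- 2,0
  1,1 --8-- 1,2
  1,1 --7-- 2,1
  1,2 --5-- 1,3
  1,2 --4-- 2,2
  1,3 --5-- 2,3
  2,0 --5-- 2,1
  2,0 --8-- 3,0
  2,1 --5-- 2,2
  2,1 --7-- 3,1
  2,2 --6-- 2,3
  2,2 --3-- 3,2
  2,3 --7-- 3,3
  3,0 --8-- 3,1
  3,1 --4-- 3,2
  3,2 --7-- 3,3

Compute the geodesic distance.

Shortest path: 3,0 → 2,0 → 1,0 → 1,1 → 0,1, total weight = 29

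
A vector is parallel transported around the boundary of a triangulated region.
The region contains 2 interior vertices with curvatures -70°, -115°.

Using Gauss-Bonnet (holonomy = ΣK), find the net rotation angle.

Holonomy = total enclosed curvature = (-70°) + (-115°) = -185°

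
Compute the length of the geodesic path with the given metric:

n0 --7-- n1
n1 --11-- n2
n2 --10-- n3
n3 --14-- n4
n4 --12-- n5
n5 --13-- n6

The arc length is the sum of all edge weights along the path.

Arc length = 7 + 11 + 10 + 14 + 12 + 13 = 67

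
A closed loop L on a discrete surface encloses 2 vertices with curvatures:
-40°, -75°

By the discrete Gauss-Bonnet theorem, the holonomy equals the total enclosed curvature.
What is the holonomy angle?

Holonomy = total enclosed curvature = (-40°) + (-75°) = -115°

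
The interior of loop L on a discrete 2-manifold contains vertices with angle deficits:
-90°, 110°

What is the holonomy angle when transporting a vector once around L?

Holonomy = total enclosed curvature = (-90°) + 110° = 20°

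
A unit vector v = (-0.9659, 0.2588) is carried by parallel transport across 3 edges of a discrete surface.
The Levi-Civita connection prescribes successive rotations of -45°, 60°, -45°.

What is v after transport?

Total rotation: (-45°) + 60° + (-45°) = -30°. Final vector: (-0.7071, 0.7071)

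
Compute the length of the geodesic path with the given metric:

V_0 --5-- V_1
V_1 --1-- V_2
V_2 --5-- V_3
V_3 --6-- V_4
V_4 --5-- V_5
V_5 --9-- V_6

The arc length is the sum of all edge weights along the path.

Arc length = 5 + 1 + 5 + 6 + 5 + 9 = 31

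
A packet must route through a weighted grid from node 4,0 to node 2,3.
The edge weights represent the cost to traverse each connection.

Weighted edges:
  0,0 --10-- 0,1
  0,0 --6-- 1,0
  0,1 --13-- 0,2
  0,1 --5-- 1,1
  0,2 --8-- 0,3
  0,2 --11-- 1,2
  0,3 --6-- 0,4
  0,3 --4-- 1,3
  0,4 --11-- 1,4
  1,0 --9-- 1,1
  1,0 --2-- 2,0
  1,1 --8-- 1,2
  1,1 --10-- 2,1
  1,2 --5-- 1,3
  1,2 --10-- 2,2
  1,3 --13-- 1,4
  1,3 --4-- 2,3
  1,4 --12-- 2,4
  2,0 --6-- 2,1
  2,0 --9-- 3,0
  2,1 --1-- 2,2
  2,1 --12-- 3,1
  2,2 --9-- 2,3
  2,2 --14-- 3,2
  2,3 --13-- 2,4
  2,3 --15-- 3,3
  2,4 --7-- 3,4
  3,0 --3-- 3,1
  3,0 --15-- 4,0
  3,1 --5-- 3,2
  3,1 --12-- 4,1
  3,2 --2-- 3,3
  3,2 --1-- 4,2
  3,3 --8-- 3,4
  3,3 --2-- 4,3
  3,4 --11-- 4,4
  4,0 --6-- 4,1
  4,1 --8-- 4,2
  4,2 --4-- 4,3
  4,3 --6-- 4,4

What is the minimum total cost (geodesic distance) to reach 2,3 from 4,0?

Shortest path: 4,0 → 4,1 → 4,2 → 3,2 → 3,3 → 2,3, total weight = 32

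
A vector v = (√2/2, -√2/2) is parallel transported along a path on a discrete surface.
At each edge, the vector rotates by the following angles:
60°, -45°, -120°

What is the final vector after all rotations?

Total rotation: 60° + (-45°) + (-120°) = -105°. Final vector: (-0.8660, -0.5000)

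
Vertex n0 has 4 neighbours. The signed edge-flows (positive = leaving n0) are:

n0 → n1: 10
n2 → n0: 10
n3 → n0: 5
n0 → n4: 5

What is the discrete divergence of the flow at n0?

Divergence = sum of outgoing flows = 10 + (-10) + (-5) + 5 = 0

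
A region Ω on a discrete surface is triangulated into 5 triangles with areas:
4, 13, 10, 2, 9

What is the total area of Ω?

4 + 13 + 10 + 2 + 9 = 38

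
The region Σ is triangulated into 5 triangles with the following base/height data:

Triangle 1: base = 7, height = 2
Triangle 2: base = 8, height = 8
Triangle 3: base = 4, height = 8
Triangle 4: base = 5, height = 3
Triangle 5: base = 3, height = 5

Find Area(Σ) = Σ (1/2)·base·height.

(1/2)×7×2 + (1/2)×8×8 + (1/2)×4×8 + (1/2)×5×3 + (1/2)×3×5 = 70.0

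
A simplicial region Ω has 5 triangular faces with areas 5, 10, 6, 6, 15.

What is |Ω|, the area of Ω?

5 + 10 + 6 + 6 + 15 = 42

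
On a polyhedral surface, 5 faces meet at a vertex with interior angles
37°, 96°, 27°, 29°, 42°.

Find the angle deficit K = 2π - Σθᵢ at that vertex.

Sum of angles = 231°. K = 360° - 231° = 129° = 43π/60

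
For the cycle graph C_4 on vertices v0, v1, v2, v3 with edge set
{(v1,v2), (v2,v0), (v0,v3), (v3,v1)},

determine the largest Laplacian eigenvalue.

The cycle graph C_n has Laplacian eigenvalues λ_k = 2 − 2cos(2πk/n), k = 0, 1, …, n−1. Here n = 4:
k=0: 2 − 2cos(0) = 0.0; k=1: 2 − 2cos(π/2) = 2.0; k=2: 2 − 2cos(π) = 4.0; k=3: 2 − 2cos(3π/2) = 2.0.
Laplacian eigenvalues: [0.0, 2.0, 2.0, 4.0]. Largest eigenvalue (spectral radius) = 4.0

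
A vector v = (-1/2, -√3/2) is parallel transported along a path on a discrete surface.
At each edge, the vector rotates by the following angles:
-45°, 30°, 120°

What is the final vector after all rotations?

Total rotation: (-45°) + 30° + 120° = 105°. Final vector: (0.9659, -0.2588)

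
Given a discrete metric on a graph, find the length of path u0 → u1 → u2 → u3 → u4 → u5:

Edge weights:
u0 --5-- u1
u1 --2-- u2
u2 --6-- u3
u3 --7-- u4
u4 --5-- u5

Arc length = 5 + 2 + 6 + 7 + 5 = 25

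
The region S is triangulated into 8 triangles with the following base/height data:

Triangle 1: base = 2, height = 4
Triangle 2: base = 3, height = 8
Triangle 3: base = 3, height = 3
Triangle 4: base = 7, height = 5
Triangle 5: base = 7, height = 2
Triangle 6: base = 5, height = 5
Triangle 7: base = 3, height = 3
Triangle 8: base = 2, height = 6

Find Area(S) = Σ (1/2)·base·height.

(1/2)×2×4 + (1/2)×3×8 + (1/2)×3×3 + (1/2)×7×5 + (1/2)×7×2 + (1/2)×5×5 + (1/2)×3×3 + (1/2)×2×6 = 68.0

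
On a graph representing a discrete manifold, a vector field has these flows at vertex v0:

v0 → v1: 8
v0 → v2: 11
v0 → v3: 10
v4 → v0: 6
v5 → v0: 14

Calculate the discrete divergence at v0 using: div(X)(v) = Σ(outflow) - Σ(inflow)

Divergence = sum of outgoing flows = 8 + 11 + 10 + (-6) + (-14) = 9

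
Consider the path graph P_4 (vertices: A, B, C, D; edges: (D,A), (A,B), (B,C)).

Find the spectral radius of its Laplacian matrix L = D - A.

The path graph P_n has Laplacian eigenvalues λ_k = 2 − 2cos(kπ/n), k = 0, 1, …, n−1. Here n = 4:
k=0: 2 − 2cos(0) = 0.0; k=1: 2 − 2cos(π/4) = 0.5858; k=2: 2 − 2cos(π/2) = 2.0; k=3: 2 − 2cos(3π/4) = 3.4142.
Laplacian eigenvalues: [0.0, 0.5858, 2.0, 3.4142]. Largest eigenvalue (spectral radius) = 3.4142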